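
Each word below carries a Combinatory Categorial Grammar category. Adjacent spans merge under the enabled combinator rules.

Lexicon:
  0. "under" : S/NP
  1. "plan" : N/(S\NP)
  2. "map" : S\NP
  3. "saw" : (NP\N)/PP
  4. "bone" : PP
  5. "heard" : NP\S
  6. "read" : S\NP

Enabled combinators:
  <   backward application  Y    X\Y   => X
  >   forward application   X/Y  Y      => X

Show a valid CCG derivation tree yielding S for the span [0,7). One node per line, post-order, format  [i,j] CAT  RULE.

[0,7] S   <
  [0,6] NP   <
    [0,5] S   >
      [0,1] "under" : S/NP
      [1,5] NP   <
        [1,3] N   >
          [1,2] "plan" : N/(S\NP)
          [2,3] "map" : S\NP
        [3,5] NP\N   >
          [3,4] "saw" : (NP\N)/PP
          [4,5] "bone" : PP
    [5,6] "heard" : NP\S
  [6,7] "read" : S\NP

[0,1] S/NP  lex  "under"
[1,2] N/(S\NP)  lex  "plan"
[2,3] S\NP  lex  "map"
[1,3] N  >  k=2
[3,4] (NP\N)/PP  lex  "saw"
[4,5] PP  lex  "bone"
[3,5] NP\N  >  k=4
[1,5] NP  <  k=3
[0,5] S  >  k=1
[5,6] NP\S  lex  "heard"
[0,6] NP  <  k=5
[6,7] S\NP  lex  "read"
[0,7] S  <  k=6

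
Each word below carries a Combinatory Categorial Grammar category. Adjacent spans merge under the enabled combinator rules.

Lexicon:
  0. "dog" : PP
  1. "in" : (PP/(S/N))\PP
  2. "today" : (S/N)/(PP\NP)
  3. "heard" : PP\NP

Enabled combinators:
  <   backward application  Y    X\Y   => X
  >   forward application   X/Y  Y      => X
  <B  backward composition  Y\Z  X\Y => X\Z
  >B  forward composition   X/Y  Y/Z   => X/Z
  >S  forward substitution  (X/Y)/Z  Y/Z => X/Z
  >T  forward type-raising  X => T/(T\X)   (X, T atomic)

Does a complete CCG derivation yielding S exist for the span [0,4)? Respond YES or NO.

PP (PP/(S/N))\PP (S/N)/(PP\NP) PP\NP
CKY chart[0,4] = {N/(N\PP), NP/(NP\PP), PP, PP/(PP\PP), S/(S\PP)}; S ∉ chart

NO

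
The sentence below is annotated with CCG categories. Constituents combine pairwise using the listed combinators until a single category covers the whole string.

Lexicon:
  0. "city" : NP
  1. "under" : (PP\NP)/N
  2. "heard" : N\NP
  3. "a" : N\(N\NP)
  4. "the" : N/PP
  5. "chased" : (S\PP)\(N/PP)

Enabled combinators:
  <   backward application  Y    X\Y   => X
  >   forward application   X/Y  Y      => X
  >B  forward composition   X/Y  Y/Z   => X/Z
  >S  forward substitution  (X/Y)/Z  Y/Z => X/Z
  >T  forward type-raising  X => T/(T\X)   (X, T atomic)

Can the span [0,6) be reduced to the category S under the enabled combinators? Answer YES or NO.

YES

[0,6] S   <
  [0,4] PP   <
    [0,1] "city" : NP
    [1,4] PP\NP   >
      [1,2] "under" : (PP\NP)/N
      [2,4] N   <
        [2,3] "heard" : N\NP
        [3,4] "a" : N\(N\NP)
  [4,6] S\PP   <
    [4,5] "the" : N/PP
    [5,6] "chased" : (S\PP)\(N/PP)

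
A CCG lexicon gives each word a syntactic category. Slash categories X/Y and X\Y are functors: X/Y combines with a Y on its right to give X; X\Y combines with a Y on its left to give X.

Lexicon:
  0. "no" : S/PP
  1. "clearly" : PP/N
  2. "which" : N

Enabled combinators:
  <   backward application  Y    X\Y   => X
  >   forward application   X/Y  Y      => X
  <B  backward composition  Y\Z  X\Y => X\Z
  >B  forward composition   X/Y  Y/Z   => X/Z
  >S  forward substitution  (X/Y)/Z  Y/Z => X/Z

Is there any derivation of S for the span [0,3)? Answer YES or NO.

YES

[0,3] S   >
  [0,1] "no" : S/PP
  [1,3] PP   >
    [1,2] "clearly" : PP/N
    [2,3] "which" : N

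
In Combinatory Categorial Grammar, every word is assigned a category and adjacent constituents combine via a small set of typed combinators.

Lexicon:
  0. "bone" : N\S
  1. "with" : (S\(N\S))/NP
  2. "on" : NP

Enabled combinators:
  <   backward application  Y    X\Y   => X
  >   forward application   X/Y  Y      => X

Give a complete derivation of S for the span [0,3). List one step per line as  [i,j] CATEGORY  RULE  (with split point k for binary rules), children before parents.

[0,1] N\S  lex  "bone"
[1,2] (S\(N\S))/NP  lex  "with"
[2,3] NP  lex  "on"
[1,3] S\(N\S)  >  k=2
[0,3] S  <  k=1

[0,3] S   <
  [0,1] "bone" : N\S
  [1,3] S\(N\S)   >
    [1,2] "with" : (S\(N\S))/NP
    [2,3] "on" : NP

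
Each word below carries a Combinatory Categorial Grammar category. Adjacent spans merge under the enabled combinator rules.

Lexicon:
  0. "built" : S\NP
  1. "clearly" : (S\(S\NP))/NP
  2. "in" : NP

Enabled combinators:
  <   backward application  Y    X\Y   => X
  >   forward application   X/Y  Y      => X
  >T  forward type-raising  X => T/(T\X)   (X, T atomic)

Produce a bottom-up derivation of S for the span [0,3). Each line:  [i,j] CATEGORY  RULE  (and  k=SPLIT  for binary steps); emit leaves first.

[0,1] S\NP  lex  "built"
[1,2] (S\(S\NP))/NP  lex  "clearly"
[2,3] NP  lex  "in"
[1,3] S\(S\NP)  >  k=2
[0,3] S  <  k=1

[0,3] S   <
  [0,1] "built" : S\NP
  [1,3] S\(S\NP)   >
    [1,2] "clearly" : (S\(S\NP))/NP
    [2,3] "in" : NP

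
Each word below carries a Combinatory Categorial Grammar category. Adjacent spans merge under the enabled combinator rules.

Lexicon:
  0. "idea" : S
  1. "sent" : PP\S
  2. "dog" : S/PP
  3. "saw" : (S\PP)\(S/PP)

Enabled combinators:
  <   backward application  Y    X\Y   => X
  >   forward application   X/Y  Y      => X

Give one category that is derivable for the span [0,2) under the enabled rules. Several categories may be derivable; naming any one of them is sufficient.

PP

[0,4] S   <
  [0,2] PP   <
    [0,1] "idea" : S
    [1,2] "sent" : PP\S
  [2,4] S\PP   <
    [2,3] "dog" : S/PP
    [3,4] "saw" : (S\PP)\(S/PP)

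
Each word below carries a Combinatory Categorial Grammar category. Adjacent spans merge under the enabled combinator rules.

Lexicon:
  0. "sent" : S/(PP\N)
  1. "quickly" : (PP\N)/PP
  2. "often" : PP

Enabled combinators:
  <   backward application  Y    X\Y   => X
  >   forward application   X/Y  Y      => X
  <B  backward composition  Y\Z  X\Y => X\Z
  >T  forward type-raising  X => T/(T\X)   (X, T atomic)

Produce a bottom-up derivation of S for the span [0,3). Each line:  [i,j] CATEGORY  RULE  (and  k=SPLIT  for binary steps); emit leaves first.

[0,1] S/(PP\N)  lex  "sent"
[1,2] (PP\N)/PP  lex  "quickly"
[2,3] PP  lex  "often"
[1,3] PP\N  >  k=2
[0,3] S  >  k=1

[0,3] S   >
  [0,1] "sent" : S/(PP\N)
  [1,3] PP\N   >
    [1,2] "quickly" : (PP\N)/PP
    [2,3] "often" : PP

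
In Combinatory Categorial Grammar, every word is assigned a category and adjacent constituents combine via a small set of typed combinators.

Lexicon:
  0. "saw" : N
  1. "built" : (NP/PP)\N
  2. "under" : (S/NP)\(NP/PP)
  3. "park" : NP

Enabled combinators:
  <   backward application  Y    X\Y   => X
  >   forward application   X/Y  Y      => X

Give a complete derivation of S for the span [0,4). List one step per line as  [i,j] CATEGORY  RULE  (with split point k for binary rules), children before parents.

[0,1] N  lex  "saw"
[1,2] (NP/PP)\N  lex  "built"
[0,2] NP/PP  <  k=1
[2,3] (S/NP)\(NP/PP)  lex  "under"
[0,3] S/NP  <  k=2
[3,4] NP  lex  "park"
[0,4] S  >  k=3

[0,4] S   >
  [0,3] S/NP   <
    [0,2] NP/PP   <
      [0,1] "saw" : N
      [1,2] "built" : (NP/PP)\N
    [2,3] "under" : (S/NP)\(NP/PP)
  [3,4] "park" : NP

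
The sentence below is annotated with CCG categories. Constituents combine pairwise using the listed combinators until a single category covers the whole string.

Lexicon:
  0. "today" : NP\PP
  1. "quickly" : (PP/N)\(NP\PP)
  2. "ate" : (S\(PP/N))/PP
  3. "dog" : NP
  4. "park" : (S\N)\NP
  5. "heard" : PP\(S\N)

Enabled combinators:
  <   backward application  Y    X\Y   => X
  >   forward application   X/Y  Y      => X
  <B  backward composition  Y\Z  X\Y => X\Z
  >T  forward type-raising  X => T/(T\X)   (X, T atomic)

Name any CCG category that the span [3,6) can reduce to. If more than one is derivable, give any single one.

PP

[0,6] S   <
  [0,2] PP/N   <
    [0,1] "today" : NP\PP
    [1,2] "quickly" : (PP/N)\(NP\PP)
  [2,6] S\(PP/N)   >
    [2,3] "ate" : (S\(PP/N))/PP
    [3,6] PP   <
      [3,5] S\N   <
        [3,4] "dog" : NP
        [4,5] "park" : (S\N)\NP
      [5,6] "heard" : PP\(S\N)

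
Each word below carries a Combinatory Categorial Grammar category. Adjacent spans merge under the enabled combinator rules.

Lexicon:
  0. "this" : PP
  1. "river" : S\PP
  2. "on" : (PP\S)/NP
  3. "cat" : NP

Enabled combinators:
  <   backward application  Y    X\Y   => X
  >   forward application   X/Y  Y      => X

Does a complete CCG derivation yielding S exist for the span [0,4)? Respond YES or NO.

PP S\PP (PP\S)/NP NP
CKY chart[0,4] = {PP}; S ∉ chart

NO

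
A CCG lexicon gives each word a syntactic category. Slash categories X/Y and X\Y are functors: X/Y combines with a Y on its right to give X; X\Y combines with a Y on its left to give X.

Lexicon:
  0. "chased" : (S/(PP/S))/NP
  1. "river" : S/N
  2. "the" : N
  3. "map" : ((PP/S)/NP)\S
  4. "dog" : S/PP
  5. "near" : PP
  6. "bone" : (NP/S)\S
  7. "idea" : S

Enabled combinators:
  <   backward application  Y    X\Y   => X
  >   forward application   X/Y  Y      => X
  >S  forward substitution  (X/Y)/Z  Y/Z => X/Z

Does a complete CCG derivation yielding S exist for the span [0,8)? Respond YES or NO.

[0,8] S   >
  [0,4] S/NP   >S
    [0,1] "chased" : (S/(PP/S))/NP
    [1,4] (PP/S)/NP   <
      [1,3] S   >
        [1,2] "river" : S/N
        [2,3] "the" : N
      [3,4] "map" : ((PP/S)/NP)\S
  [4,8] NP   >
    [4,7] NP/S   <
      [4,6] S   >
        [4,5] "dog" : S/PP
        [5,6] "near" : PP
      [6,7] "bone" : (NP/S)\S
    [7,8] "idea" : S

YES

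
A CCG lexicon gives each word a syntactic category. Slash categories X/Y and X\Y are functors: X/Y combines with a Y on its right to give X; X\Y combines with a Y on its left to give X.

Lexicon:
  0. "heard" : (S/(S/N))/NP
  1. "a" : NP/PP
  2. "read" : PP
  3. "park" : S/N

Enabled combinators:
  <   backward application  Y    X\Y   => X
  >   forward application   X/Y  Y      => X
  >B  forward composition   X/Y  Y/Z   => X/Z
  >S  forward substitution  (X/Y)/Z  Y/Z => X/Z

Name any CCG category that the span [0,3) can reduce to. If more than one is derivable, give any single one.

S/(S/N)

[0,4] S   >
  [0,3] S/(S/N)   >
    [0,1] "heard" : (S/(S/N))/NP
    [1,3] NP   >
      [1,2] "a" : NP/PP
      [2,3] "read" : PP
  [3,4] "park" : S/N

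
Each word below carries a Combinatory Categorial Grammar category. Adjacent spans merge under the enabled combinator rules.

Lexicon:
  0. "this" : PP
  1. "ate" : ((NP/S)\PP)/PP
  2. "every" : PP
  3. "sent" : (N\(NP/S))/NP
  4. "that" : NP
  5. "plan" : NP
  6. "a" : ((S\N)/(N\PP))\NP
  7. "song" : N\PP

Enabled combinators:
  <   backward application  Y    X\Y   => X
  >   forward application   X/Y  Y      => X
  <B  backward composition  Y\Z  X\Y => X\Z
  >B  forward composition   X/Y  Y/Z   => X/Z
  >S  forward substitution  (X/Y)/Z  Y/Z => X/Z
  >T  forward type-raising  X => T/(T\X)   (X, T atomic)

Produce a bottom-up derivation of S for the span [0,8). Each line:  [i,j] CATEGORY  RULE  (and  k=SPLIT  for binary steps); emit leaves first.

[0,8] S   <
  [0,5] N   <
    [0,3] NP/S   <
      [0,1] "this" : PP
      [1,3] (NP/S)\PP   >
        [1,2] "ate" : ((NP/S)\PP)/PP
        [2,3] "every" : PP
    [3,5] N\(NP/S)   >
      [3,4] "sent" : (N\(NP/S))/NP
      [4,5] "that" : NP
  [5,8] S\N   >
    [5,7] (S\N)/(N\PP)   <
      [5,6] "plan" : NP
      [6,7] "a" : ((S\N)/(N\PP))\NP
    [7,8] "song" : N\PP

[0,1] PP  lex  "this"
[1,2] ((NP/S)\PP)/PP  lex  "ate"
[2,3] PP  lex  "every"
[1,3] (NP/S)\PP  >  k=2
[0,3] NP/S  <  k=1
[3,4] (N\(NP/S))/NP  lex  "sent"
[4,5] NP  lex  "that"
[3,5] N\(NP/S)  >  k=4
[0,5] N  <  k=3
[5,6] NP  lex  "plan"
[6,7] ((S\N)/(N\PP))\NP  lex  "a"
[5,7] (S\N)/(N\PP)  <  k=6
[7,8] N\PP  lex  "song"
[5,8] S\N  >  k=7
[0,8] S  <  k=5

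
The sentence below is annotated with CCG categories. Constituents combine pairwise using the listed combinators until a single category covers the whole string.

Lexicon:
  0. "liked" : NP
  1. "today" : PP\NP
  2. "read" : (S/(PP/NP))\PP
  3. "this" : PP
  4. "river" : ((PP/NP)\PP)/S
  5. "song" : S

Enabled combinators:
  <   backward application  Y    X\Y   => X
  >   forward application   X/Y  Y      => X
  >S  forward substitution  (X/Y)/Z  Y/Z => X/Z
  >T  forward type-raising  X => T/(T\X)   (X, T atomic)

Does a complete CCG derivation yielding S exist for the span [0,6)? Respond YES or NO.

YES

[0,6] S   >
  [0,3] S/(PP/NP)   <
    [0,2] PP   <
      [0,1] "liked" : NP
      [1,2] "today" : PP\NP
    [2,3] "read" : (S/(PP/NP))\PP
  [3,6] PP/NP   <
    [3,4] "this" : PP
    [4,6] (PP/NP)\PP   >
      [4,5] "river" : ((PP/NP)\PP)/S
      [5,6] "song" : S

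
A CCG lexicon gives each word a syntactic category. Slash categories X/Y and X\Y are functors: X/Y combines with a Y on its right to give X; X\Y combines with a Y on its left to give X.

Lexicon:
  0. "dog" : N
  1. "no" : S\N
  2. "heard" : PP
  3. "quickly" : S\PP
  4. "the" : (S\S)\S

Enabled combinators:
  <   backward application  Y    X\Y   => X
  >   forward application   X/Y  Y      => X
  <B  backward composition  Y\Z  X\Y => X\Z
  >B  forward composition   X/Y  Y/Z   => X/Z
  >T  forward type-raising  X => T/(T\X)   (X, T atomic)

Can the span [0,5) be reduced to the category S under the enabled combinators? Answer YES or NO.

YES

[0,5] S   <
  [0,1] "dog" : N
  [1,5] S\N   <B
    [1,2] "no" : S\N
    [2,5] S\S   <
      [2,4] S   <
        [2,3] "heard" : PP
        [3,4] "quickly" : S\PP
      [4,5] "the" : (S\S)\S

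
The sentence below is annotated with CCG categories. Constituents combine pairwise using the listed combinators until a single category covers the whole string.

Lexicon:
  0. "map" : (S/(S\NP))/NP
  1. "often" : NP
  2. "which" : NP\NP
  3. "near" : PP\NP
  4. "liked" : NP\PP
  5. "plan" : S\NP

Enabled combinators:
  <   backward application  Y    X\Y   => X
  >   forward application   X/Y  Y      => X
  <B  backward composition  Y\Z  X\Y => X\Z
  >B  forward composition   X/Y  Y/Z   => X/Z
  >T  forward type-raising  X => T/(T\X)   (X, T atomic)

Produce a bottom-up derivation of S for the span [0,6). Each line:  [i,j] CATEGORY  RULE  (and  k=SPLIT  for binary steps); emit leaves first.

[0,6] S   >
  [0,2] S/(S\NP)   >
    [0,1] "map" : (S/(S\NP))/NP
    [1,2] "often" : NP
  [2,6] S\NP   <B
    [2,4] PP\NP   <B
      [2,3] "which" : NP\NP
      [3,4] "near" : PP\NP
    [4,6] S\PP   <B
      [4,5] "liked" : NP\PP
      [5,6] "plan" : S\NP

[0,1] (S/(S\NP))/NP  lex  "map"
[1,2] NP  lex  "often"
[0,2] S/(S\NP)  >  k=1
[2,3] NP\NP  lex  "which"
[3,4] PP\NP  lex  "near"
[2,4] PP\NP  <B  k=3
[4,5] NP\PP  lex  "liked"
[5,6] S\NP  lex  "plan"
[4,6] S\PP  <B  k=5
[2,6] S\NP  <B  k=4
[0,6] S  >  k=2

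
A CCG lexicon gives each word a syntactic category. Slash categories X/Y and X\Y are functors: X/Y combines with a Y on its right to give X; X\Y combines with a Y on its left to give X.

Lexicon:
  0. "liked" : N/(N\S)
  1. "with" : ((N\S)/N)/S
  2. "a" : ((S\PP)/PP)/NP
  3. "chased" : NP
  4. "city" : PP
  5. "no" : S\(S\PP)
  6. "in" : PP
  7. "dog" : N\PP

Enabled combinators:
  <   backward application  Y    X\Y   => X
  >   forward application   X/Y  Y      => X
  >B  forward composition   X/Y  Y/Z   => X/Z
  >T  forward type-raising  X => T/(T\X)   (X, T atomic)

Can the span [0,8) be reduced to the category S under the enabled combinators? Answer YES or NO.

NO

N/(N\S) ((N\S)/N)/S ((S\PP)/PP)/NP NP PP S\(S\PP) PP N\PP
CKY chart[0,8] = {N, N/(N\N), NP/(NP\N), PP/(PP\N), S/(S\N)}; S ∉ chart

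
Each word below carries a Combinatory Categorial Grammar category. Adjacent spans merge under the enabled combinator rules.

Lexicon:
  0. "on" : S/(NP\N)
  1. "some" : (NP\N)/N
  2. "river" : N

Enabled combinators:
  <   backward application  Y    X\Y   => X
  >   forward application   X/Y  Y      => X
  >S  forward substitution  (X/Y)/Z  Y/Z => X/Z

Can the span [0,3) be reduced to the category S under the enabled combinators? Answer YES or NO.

[0,3] S   >
  [0,1] "on" : S/(NP\N)
  [1,3] NP\N   >
    [1,2] "some" : (NP\N)/N
    [2,3] "river" : N

YES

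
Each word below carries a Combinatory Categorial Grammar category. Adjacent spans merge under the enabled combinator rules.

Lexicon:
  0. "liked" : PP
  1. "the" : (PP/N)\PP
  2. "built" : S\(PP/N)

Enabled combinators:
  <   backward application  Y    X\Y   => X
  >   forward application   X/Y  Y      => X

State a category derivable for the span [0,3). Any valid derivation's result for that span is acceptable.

[0,3] S   <
  [0,2] PP/N   <
    [0,1] "liked" : PP
    [1,2] "the" : (PP/N)\PP
  [2,3] "built" : S\(PP/N)

S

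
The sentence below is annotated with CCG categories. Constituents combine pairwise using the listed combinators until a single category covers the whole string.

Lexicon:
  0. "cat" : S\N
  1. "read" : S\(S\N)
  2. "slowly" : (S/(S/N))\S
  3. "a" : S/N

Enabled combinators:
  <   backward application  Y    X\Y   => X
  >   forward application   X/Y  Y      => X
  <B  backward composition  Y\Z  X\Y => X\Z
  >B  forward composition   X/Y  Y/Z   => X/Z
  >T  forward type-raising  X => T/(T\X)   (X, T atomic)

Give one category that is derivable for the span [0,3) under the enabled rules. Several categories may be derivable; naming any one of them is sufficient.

[0,4] S   >
  [0,3] S/(S/N)   <
    [0,2] S   <
      [0,1] "cat" : S\N
      [1,2] "read" : S\(S\N)
    [2,3] "slowly" : (S/(S/N))\S
  [3,4] "a" : S/N

S/(S/N)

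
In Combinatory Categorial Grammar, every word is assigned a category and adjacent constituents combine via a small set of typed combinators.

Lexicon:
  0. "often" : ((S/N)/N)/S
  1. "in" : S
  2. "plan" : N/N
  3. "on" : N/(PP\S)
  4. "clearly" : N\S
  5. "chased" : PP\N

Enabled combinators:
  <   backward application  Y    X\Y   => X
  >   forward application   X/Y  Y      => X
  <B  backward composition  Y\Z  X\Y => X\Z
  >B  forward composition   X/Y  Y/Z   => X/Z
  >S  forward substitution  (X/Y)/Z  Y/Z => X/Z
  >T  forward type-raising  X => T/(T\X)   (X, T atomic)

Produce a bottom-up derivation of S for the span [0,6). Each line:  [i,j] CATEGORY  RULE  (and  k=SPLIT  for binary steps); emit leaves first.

[0,1] ((S/N)/N)/S  lex  "often"
[1,2] S  lex  "in"
[0,2] (S/N)/N  >  k=1
[2,3] N/N  lex  "plan"
[0,3] S/N  >S  k=2
[3,4] N/(PP\S)  lex  "on"
[4,5] N\S  lex  "clearly"
[5,6] PP\N  lex  "chased"
[4,6] PP\S  <B  k=5
[3,6] N  >  k=4
[0,6] S  >  k=3

[0,6] S   >
  [0,3] S/N   >S
    [0,2] (S/N)/N   >
      [0,1] "often" : ((S/N)/N)/S
      [1,2] "in" : S
    [2,3] "plan" : N/N
  [3,6] N   >
    [3,4] "on" : N/(PP\S)
    [4,6] PP\S   <B
      [4,5] "clearly" : N\S
      [5,6] "chased" : PP\N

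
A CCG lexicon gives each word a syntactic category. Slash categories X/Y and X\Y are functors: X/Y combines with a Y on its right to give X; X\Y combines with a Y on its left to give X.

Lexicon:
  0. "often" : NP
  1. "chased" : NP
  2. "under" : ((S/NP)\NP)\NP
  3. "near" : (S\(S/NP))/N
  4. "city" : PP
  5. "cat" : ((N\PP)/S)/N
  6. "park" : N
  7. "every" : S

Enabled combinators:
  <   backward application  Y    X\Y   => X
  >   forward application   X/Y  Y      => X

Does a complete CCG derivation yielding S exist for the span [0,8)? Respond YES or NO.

[0,8] S   <
  [0,3] S/NP   <
    [0,1] "often" : NP
    [1,3] (S/NP)\NP   <
      [1,2] "chased" : NP
      [2,3] "under" : ((S/NP)\NP)\NP
  [3,8] S\(S/NP)   >
    [3,4] "near" : (S\(S/NP))/N
    [4,8] N   <
      [4,5] "city" : PP
      [5,8] N\PP   >
        [5,7] (N\PP)/S   >
          [5,6] "cat" : ((N\PP)/S)/N
          [6,7] "park" : N
        [7,8] "every" : S

YES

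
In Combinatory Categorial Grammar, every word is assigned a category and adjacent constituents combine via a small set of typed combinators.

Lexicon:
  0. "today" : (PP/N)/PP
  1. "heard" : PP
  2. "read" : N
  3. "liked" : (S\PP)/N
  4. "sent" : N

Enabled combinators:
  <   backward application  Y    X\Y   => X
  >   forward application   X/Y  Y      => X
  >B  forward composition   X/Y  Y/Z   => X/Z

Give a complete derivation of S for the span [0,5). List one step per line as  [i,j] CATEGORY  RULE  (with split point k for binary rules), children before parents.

[0,1] (PP/N)/PP  lex  "today"
[1,2] PP  lex  "heard"
[0,2] PP/N  >  k=1
[2,3] N  lex  "read"
[0,3] PP  >  k=2
[3,4] (S\PP)/N  lex  "liked"
[4,5] N  lex  "sent"
[3,5] S\PP  >  k=4
[0,5] S  <  k=3

[0,5] S   <
  [0,3] PP   >
    [0,2] PP/N   >
      [0,1] "today" : (PP/N)/PP
      [1,2] "heard" : PP
    [2,3] "read" : N
  [3,5] S\PP   >
    [3,4] "liked" : (S\PP)/N
    [4,5] "sent" : N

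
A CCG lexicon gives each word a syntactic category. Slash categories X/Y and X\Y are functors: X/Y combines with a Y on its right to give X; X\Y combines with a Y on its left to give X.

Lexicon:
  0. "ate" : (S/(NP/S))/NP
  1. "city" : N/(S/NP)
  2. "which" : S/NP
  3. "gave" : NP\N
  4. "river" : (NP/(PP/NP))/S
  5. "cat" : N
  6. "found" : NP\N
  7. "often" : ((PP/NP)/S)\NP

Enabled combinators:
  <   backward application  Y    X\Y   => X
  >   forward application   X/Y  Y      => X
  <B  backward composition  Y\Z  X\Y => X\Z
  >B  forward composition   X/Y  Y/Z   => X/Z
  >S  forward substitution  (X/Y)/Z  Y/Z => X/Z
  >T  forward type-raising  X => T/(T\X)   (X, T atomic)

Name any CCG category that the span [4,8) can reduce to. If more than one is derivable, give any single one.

[0,8] S   >
  [0,4] S/(NP/S)   >
    [0,1] "ate" : (S/(NP/S))/NP
    [1,4] NP   <
      [1,3] N   >
        [1,2] "city" : N/(S/NP)
        [2,3] "which" : S/NP
      [3,4] "gave" : NP\N
  [4,8] NP/S   >S
    [4,5] "river" : (NP/(PP/NP))/S
    [5,8] (PP/NP)/S   <
      [5,7] NP   >
        [5,6] NP/(NP\N)   >T
          [5,6] "cat" : N
        [6,7] "found" : NP\N
      [7,8] "often" : ((PP/NP)/S)\NP

NP/S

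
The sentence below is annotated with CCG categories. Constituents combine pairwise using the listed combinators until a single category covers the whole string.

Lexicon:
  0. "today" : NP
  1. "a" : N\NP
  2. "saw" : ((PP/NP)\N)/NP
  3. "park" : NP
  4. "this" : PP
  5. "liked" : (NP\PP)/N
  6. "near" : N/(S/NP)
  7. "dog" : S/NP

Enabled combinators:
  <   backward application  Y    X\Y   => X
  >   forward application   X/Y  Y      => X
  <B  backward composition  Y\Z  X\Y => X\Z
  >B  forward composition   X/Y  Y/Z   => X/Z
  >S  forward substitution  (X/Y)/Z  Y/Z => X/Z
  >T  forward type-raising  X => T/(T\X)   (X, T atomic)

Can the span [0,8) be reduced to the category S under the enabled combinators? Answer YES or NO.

NP N\NP ((PP/NP)\N)/NP NP PP (NP\PP)/N N/(S/NP) S/NP
CKY chart[0,8] = {N/(N\PP), NP/(NP\PP), PP, PP/(NP\NP), PP/(N\N), PP/(PP\PP), S/(S\PP)}; S ∉ chart

NO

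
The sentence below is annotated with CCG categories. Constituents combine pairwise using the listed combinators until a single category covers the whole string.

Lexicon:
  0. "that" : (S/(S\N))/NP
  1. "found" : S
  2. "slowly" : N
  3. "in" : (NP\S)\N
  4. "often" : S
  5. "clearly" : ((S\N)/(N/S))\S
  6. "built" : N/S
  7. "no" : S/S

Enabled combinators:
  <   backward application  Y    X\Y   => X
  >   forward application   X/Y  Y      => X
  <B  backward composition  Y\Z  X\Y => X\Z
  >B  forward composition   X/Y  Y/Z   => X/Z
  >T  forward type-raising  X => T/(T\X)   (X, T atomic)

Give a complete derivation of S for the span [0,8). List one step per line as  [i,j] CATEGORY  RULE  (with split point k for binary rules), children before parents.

[0,1] (S/(S\N))/NP  lex  "that"
[1,2] S  lex  "found"
[2,3] N  lex  "slowly"
[3,4] (NP\S)\N  lex  "in"
[2,4] NP\S  <  k=3
[1,4] NP  <  k=2
[0,4] S/(S\N)  >  k=1
[4,5] S  lex  "often"
[5,6] ((S\N)/(N/S))\S  lex  "clearly"
[4,6] (S\N)/(N/S)  <  k=5
[6,7] N/S  lex  "built"
[7,8] S/S  lex  "no"
[6,8] N/S  >B  k=7
[4,8] S\N  >  k=6
[0,8] S  >  k=4

[0,8] S   >
  [0,4] S/(S\N)   >
    [0,1] "that" : (S/(S\N))/NP
    [1,4] NP   <
      [1,2] "found" : S
      [2,4] NP\S   <
        [2,3] "slowly" : N
        [3,4] "in" : (NP\S)\N
  [4,8] S\N   >
    [4,6] (S\N)/(N/S)   <
      [4,5] "often" : S
      [5,6] "clearly" : ((S\N)/(N/S))\S
    [6,8] N/S   >B
      [6,7] "built" : N/S
      [7,8] "no" : S/S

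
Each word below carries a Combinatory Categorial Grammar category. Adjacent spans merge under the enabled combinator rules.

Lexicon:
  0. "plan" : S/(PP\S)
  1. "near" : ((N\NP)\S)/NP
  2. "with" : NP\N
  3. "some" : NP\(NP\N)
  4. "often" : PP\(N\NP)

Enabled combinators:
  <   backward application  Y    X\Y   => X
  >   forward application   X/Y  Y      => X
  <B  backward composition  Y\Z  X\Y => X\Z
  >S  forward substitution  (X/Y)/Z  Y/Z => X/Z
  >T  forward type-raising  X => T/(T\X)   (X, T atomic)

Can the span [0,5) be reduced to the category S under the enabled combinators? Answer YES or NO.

YES

[0,5] S   >
  [0,1] "plan" : S/(PP\S)
  [1,5] PP\S   <B
    [1,4] (N\NP)\S   >
      [1,2] "near" : ((N\NP)\S)/NP
      [2,4] NP   <
        [2,3] "with" : NP\N
        [3,4] "some" : NP\(NP\N)
    [4,5] "often" : PP\(N\NP)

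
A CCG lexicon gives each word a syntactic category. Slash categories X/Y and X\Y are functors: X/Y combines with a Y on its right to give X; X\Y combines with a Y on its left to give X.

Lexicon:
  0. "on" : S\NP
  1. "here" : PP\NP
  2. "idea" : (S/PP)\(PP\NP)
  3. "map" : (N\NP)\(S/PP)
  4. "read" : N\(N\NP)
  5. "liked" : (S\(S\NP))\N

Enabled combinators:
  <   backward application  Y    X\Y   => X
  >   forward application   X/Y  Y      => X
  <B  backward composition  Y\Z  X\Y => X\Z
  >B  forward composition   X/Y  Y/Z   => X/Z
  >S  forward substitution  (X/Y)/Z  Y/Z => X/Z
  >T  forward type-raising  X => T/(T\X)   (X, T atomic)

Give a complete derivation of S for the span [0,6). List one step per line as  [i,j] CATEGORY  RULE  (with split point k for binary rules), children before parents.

[0,6] S   <
  [0,1] "on" : S\NP
  [1,6] S\(S\NP)   <
    [1,5] N   <
      [1,4] N\NP   <
        [1,3] S/PP   <
          [1,2] "here" : PP\NP
          [2,3] "idea" : (S/PP)\(PP\NP)
        [3,4] "map" : (N\NP)\(S/PP)
      [4,5] "read" : N\(N\NP)
    [5,6] "liked" : (S\(S\NP))\N

[0,1] S\NP  lex  "on"
[1,2] PP\NP  lex  "here"
[2,3] (S/PP)\(PP\NP)  lex  "idea"
[1,3] S/PP  <  k=2
[3,4] (N\NP)\(S/PP)  lex  "map"
[1,4] N\NP  <  k=3
[4,5] N\(N\NP)  lex  "read"
[1,5] N  <  k=4
[5,6] (S\(S\NP))\N  lex  "liked"
[1,6] S\(S\NP)  <  k=5
[0,6] S  <  k=1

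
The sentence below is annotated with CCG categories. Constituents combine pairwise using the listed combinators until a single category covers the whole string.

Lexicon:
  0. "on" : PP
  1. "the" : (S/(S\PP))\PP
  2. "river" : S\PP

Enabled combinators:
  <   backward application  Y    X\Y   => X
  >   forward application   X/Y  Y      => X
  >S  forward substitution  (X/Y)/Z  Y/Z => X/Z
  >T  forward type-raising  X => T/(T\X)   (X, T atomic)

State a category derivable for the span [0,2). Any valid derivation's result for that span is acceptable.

[0,3] S   >
  [0,2] S/(S\PP)   <
    [0,1] "on" : PP
    [1,2] "the" : (S/(S\PP))\PP
  [2,3] "river" : S\PP

S/(S\PP)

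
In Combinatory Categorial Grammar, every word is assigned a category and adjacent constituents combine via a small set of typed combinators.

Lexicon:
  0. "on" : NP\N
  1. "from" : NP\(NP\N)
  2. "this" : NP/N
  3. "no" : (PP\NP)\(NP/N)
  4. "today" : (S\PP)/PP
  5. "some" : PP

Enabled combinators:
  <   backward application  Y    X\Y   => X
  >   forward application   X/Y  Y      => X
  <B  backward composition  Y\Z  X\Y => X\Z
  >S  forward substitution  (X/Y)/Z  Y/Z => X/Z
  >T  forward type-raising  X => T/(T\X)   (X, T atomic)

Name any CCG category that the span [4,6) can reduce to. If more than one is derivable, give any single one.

S\PP

[0,6] S   <
  [0,2] NP   <
    [0,1] "on" : NP\N
    [1,2] "from" : NP\(NP\N)
  [2,6] S\NP   <B
    [2,4] PP\NP   <
      [2,3] "this" : NP/N
      [3,4] "no" : (PP\NP)\(NP/N)
    [4,6] S\PP   >
      [4,5] "today" : (S\PP)/PP
      [5,6] "some" : PP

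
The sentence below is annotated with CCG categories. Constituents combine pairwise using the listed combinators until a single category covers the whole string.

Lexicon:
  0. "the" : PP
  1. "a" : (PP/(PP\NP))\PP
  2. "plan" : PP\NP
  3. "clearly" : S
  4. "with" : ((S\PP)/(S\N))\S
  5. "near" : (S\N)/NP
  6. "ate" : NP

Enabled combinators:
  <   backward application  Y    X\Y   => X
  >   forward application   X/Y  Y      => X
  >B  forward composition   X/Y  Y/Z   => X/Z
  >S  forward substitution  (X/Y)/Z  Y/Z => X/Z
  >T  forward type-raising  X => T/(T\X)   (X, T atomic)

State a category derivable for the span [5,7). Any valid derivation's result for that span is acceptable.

S\N

[0,7] S   <
  [0,3] PP   >
    [0,2] PP/(PP\NP)   <
      [0,1] "the" : PP
      [1,2] "a" : (PP/(PP\NP))\PP
    [2,3] "plan" : PP\NP
  [3,7] S\PP   >
    [3,5] (S\PP)/(S\N)   <
      [3,4] "clearly" : S
      [4,5] "with" : ((S\PP)/(S\N))\S
    [5,7] S\N   >
      [5,6] "near" : (S\N)/NP
      [6,7] "ate" : NP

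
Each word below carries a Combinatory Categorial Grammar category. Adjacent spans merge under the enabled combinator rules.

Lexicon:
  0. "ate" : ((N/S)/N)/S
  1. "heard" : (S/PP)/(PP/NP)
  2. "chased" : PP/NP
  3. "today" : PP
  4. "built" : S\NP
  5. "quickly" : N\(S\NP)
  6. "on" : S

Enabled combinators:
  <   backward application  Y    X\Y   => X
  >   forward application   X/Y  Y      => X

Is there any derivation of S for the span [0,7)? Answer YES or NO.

((N/S)/N)/S (S/PP)/(PP/NP) PP/NP PP S\NP N\(S\NP) S
CKY chart[0,7] = {N}; S ∉ chart

NO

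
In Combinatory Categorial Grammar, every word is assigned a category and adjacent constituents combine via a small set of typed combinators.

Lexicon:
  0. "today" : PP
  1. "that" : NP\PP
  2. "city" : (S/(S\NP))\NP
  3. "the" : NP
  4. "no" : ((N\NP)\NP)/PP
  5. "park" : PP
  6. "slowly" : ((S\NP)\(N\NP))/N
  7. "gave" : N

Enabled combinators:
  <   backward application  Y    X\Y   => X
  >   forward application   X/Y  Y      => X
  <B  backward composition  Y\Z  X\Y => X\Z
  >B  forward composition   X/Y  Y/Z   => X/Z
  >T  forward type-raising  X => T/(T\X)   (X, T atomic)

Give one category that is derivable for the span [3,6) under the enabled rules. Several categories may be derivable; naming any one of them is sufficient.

[0,8] S   >
  [0,3] S/(S\NP)   <
    [0,2] NP   >
      [0,1] NP/(NP\PP)   >T
        [0,1] "today" : PP
      [1,2] "that" : NP\PP
    [2,3] "city" : (S/(S\NP))\NP
  [3,8] S\NP   <
    [3,6] N\NP   <
      [3,4] "the" : NP
      [4,6] (N\NP)\NP   >
        [4,5] "no" : ((N\NP)\NP)/PP
        [5,6] "park" : PP
    [6,8] (S\NP)\(N\NP)   >
      [6,7] "slowly" : ((S\NP)\(N\NP))/N
      [7,8] "gave" : N

N\NP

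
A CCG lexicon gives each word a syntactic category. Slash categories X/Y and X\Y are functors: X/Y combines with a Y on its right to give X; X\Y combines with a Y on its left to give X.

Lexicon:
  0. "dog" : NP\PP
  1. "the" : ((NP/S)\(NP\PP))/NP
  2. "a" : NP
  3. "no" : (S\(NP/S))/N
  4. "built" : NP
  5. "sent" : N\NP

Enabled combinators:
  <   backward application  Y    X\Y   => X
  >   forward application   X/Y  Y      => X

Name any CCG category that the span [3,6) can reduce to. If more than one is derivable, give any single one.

[0,6] S   <
  [0,3] NP/S   <
    [0,1] "dog" : NP\PP
    [1,3] (NP/S)\(NP\PP)   >
      [1,2] "the" : ((NP/S)\(NP\PP))/NP
      [2,3] "a" : NP
  [3,6] S\(NP/S)   >
    [3,4] "no" : (S\(NP/S))/N
    [4,6] N   <
      [4,5] "built" : NP
      [5,6] "sent" : N\NP

S\(NP/S)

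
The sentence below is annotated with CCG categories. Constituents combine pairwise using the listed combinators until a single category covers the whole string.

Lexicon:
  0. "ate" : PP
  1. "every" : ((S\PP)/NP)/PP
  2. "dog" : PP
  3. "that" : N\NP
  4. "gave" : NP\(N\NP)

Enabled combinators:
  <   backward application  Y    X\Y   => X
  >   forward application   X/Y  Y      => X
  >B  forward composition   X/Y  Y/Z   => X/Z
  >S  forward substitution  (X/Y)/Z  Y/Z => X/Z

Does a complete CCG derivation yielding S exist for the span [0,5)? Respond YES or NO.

[0,5] S   <
  [0,1] "ate" : PP
  [1,5] S\PP   >
    [1,3] (S\PP)/NP   >
      [1,2] "every" : ((S\PP)/NP)/PP
      [2,3] "dog" : PP
    [3,5] NP   <
      [3,4] "that" : N\NP
      [4,5] "gave" : NP\(N\NP)

YES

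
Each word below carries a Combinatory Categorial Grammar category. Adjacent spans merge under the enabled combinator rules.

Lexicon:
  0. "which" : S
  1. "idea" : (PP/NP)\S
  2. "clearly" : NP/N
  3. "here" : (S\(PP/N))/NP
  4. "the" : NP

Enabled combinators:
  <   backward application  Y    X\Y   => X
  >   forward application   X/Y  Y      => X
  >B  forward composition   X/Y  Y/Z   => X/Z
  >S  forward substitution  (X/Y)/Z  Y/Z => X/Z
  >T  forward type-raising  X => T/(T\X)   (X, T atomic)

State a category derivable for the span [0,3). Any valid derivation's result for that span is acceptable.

PP/N

[0,5] S   <
  [0,3] PP/N   >B
    [0,2] PP/NP   <
      [0,1] "which" : S
      [1,2] "idea" : (PP/NP)\S
    [2,3] "clearly" : NP/N
  [3,5] S\(PP/N)   >
    [3,4] "here" : (S\(PP/N))/NP
    [4,5] "the" : NP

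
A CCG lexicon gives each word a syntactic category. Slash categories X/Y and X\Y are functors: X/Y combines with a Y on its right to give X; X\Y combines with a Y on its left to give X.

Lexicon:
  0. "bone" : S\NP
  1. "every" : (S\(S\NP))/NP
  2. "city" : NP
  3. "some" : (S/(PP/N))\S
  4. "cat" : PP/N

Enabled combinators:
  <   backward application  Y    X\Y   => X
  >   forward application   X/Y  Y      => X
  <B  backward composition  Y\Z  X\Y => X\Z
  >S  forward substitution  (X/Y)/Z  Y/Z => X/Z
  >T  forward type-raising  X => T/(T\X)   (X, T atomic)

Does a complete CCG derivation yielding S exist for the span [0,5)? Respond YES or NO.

YES

[0,5] S   >
  [0,4] S/(PP/N)   <
    [0,3] S   <
      [0,1] "bone" : S\NP
      [1,3] S\(S\NP)   >
        [1,2] "every" : (S\(S\NP))/NP
        [2,3] "city" : NP
    [3,4] "some" : (S/(PP/N))\S
  [4,5] "cat" : PP/N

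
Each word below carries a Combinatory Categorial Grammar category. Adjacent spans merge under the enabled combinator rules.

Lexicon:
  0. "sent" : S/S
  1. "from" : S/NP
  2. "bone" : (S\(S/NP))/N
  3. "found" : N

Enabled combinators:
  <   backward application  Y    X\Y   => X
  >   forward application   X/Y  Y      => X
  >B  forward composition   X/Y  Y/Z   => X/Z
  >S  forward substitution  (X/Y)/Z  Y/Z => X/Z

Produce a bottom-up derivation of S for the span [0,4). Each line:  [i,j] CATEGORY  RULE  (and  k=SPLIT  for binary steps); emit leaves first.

[0,4] S   <
  [0,2] S/NP   >B
    [0,1] "sent" : S/S
    [1,2] "from" : S/NP
  [2,4] S\(S/NP)   >
    [2,3] "bone" : (S\(S/NP))/N
    [3,4] "found" : N

[0,1] S/S  lex  "sent"
[1,2] S/NP  lex  "from"
[0,2] S/NP  >B  k=1
[2,3] (S\(S/NP))/N  lex  "bone"
[3,4] N  lex  "found"
[2,4] S\(S/NP)  >  k=3
[0,4] S  <  k=2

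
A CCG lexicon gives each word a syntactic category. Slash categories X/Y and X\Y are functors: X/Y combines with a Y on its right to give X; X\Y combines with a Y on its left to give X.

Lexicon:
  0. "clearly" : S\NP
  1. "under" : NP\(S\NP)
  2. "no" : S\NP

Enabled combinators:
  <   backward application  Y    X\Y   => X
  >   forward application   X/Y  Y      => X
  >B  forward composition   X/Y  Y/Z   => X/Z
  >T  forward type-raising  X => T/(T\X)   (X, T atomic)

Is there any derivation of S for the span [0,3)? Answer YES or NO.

YES

[0,3] S   <
  [0,2] NP   <
    [0,1] "clearly" : S\NP
    [1,2] "under" : NP\(S\NP)
  [2,3] "no" : S\NP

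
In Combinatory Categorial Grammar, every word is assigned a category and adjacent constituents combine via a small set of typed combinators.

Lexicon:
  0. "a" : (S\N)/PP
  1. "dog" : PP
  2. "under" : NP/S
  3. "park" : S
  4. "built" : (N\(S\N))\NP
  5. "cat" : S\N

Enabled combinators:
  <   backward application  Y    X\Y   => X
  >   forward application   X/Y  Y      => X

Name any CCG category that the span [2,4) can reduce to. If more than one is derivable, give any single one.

[0,6] S   <
  [0,5] N   <
    [0,2] S\N   >
      [0,1] "a" : (S\N)/PP
      [1,2] "dog" : PP
    [2,5] N\(S\N)   <
      [2,4] NP   >
        [2,3] "under" : NP/S
        [3,4] "park" : S
      [4,5] "built" : (N\(S\N))\NP
  [5,6] "cat" : S\N

NP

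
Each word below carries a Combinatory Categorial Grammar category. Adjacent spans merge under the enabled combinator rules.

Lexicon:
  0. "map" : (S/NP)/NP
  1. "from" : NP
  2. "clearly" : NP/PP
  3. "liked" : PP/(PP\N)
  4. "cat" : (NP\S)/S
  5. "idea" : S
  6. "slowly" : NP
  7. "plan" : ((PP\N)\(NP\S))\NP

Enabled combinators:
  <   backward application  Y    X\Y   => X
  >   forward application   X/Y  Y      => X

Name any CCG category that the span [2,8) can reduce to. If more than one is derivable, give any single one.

NP

[0,8] S   >
  [0,2] S/NP   >
    [0,1] "map" : (S/NP)/NP
    [1,2] "from" : NP
  [2,8] NP   >
    [2,3] "clearly" : NP/PP
    [3,8] PP   >
      [3,4] "liked" : PP/(PP\N)
      [4,8] PP\N   <
        [4,6] NP\S   >
          [4,5] "cat" : (NP\S)/S
          [5,6] "idea" : S
        [6,8] (PP\N)\(NP\S)   <
          [6,7] "slowly" : NP
          [7,8] "plan" : ((PP\N)\(NP\S))\NP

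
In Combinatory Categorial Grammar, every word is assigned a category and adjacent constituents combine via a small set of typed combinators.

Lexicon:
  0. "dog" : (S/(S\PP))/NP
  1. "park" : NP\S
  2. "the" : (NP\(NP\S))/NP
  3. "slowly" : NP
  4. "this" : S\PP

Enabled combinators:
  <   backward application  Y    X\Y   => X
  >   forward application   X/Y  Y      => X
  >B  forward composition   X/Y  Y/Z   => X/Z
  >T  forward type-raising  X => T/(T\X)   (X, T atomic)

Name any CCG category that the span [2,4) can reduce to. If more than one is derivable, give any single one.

NP\(NP\S)

[0,5] S   >
  [0,4] S/(S\PP)   >
    [0,1] "dog" : (S/(S\PP))/NP
    [1,4] NP   <
      [1,2] "park" : NP\S
      [2,4] NP\(NP\S)   >
        [2,3] "the" : (NP\(NP\S))/NP
        [3,4] "slowly" : NP
  [4,5] "this" : S\PP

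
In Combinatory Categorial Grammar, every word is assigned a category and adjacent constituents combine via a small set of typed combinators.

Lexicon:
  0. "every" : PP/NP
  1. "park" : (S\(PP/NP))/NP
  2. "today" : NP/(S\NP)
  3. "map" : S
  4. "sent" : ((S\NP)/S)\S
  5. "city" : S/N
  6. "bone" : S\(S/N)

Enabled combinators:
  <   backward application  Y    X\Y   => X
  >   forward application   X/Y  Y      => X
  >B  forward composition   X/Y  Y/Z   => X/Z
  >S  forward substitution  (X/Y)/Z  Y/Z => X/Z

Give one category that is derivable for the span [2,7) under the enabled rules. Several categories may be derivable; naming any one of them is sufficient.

[0,7] S   <
  [0,1] "every" : PP/NP
  [1,7] S\(PP/NP)   >
    [1,2] "park" : (S\(PP/NP))/NP
    [2,7] NP   >
      [2,3] "today" : NP/(S\NP)
      [3,7] S\NP   >
        [3,5] (S\NP)/S   <
          [3,4] "map" : S
          [4,5] "sent" : ((S\NP)/S)\S
        [5,7] S   <
          [5,6] "city" : S/N
          [6,7] "bone" : S\(S/N)

NP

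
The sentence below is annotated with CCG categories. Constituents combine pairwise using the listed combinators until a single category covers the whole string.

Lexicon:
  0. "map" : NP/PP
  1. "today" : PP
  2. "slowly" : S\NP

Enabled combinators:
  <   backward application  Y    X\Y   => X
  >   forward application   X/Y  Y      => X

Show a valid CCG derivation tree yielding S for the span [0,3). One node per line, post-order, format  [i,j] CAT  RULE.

[0,1] NP/PP  lex  "map"
[1,2] PP  lex  "today"
[0,2] NP  >  k=1
[2,3] S\NP  lex  "slowly"
[0,3] S  <  k=2

[0,3] S   <
  [0,2] NP   >
    [0,1] "map" : NP/PP
    [1,2] "today" : PP
  [2,3] "slowly" : S\NP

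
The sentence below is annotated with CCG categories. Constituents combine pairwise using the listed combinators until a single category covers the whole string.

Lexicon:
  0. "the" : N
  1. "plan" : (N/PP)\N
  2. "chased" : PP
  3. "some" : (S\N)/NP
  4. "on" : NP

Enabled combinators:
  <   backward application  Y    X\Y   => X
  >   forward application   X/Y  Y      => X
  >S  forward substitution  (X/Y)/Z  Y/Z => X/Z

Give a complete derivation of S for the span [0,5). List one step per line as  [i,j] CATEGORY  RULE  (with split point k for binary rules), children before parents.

[0,1] N  lex  "the"
[1,2] (N/PP)\N  lex  "plan"
[0,2] N/PP  <  k=1
[2,3] PP  lex  "chased"
[0,3] N  >  k=2
[3,4] (S\N)/NP  lex  "some"
[4,5] NP  lex  "on"
[3,5] S\N  >  k=4
[0,5] S  <  k=3

[0,5] S   <
  [0,3] N   >
    [0,2] N/PP   <
      [0,1] "the" : N
      [1,2] "plan" : (N/PP)\N
    [2,3] "chased" : PP
  [3,5] S\N   >
    [3,4] "some" : (S\N)/NP
    [4,5] "on" : NP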